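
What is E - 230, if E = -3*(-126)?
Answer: 148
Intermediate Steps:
E = 378
E - 230 = 378 - 230 = 148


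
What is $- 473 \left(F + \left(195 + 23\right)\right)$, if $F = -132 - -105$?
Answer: $-90343$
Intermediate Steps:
$F = -27$ ($F = -132 + 105 = -27$)
$- 473 \left(F + \left(195 + 23\right)\right) = - 473 \left(-27 + \left(195 + 23\right)\right) = - 473 \left(-27 + 218\right) = \left(-473\right) 191 = -90343$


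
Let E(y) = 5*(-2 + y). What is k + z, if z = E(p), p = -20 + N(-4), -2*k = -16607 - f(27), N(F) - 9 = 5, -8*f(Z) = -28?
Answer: 33061/4 ≈ 8265.3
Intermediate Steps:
f(Z) = 7/2 (f(Z) = -⅛*(-28) = 7/2)
N(F) = 14 (N(F) = 9 + 5 = 14)
k = 33221/4 (k = -(-16607 - 1*7/2)/2 = -(-16607 - 7/2)/2 = -½*(-33221/2) = 33221/4 ≈ 8305.3)
p = -6 (p = -20 + 14 = -6)
E(y) = -10 + 5*y
z = -40 (z = -10 + 5*(-6) = -10 - 30 = -40)
k + z = 33221/4 - 40 = 33061/4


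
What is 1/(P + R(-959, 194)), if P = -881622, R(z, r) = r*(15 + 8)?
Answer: -1/877160 ≈ -1.1400e-6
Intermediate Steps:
R(z, r) = 23*r (R(z, r) = r*23 = 23*r)
1/(P + R(-959, 194)) = 1/(-881622 + 23*194) = 1/(-881622 + 4462) = 1/(-877160) = -1/877160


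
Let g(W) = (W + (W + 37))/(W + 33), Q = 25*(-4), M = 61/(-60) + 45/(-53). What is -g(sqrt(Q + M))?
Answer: 2*(-sqrt(257526735) + 29415*I)/(sqrt(257526735) - 52470*I) ≈ -1.1964 - 0.24578*I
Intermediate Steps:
M = -5933/3180 (M = 61*(-1/60) + 45*(-1/53) = -61/60 - 45/53 = -5933/3180 ≈ -1.8657)
Q = -100
g(W) = (37 + 2*W)/(33 + W) (g(W) = (W + (37 + W))/(33 + W) = (37 + 2*W)/(33 + W))
-g(sqrt(Q + M)) = -(37 + 2*sqrt(-100 - 5933/3180))/(33 + sqrt(-100 - 5933/3180)) = -(37 + 2*sqrt(-323933/3180))/(33 + sqrt(-323933/3180)) = -(37 + 2*(I*sqrt(257526735)/1590))/(33 + I*sqrt(257526735)/1590) = -(37 + I*sqrt(257526735)/795)/(33 + I*sqrt(257526735)/1590)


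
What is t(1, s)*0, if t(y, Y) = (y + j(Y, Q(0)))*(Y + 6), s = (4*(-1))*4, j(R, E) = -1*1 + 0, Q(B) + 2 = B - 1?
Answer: 0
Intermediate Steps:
Q(B) = -3 + B (Q(B) = -2 + (B - 1) = -2 + (-1 + B) = -3 + B)
j(R, E) = -1 (j(R, E) = -1 + 0 = -1)
s = -16 (s = -4*4 = -16)
t(y, Y) = (-1 + y)*(6 + Y) (t(y, Y) = (y - 1)*(Y + 6) = (-1 + y)*(6 + Y))
t(1, s)*0 = (-6 - 1*(-16) + 6*1 - 16*1)*0 = (-6 + 16 + 6 - 16)*0 = 0*0 = 0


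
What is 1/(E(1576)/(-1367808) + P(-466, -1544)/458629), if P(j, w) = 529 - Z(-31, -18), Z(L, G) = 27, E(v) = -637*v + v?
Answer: 6534545992/4795697885 ≈ 1.3626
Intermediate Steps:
E(v) = -636*v
P(j, w) = 502 (P(j, w) = 529 - 1*27 = 529 - 27 = 502)
1/(E(1576)/(-1367808) + P(-466, -1544)/458629) = 1/(-636*1576/(-1367808) + 502/458629) = 1/(-1002336*(-1/1367808) + 502*(1/458629)) = 1/(10441/14248 + 502/458629) = 1/(4795697885/6534545992) = 6534545992/4795697885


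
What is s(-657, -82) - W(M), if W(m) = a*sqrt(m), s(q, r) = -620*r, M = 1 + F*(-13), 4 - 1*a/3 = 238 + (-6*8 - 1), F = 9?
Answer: 50840 + 1110*I*sqrt(29) ≈ 50840.0 + 5977.5*I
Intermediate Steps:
a = -555 (a = 12 - 3*(238 + (-6*8 - 1)) = 12 - 3*(238 + (-48 - 1)) = 12 - 3*(238 - 49) = 12 - 3*189 = 12 - 567 = -555)
M = -116 (M = 1 + 9*(-13) = 1 - 117 = -116)
W(m) = -555*sqrt(m)
s(-657, -82) - W(M) = -620*(-82) - (-555)*sqrt(-116) = 50840 - (-555)*2*I*sqrt(29) = 50840 - (-1110)*I*sqrt(29) = 50840 + 1110*I*sqrt(29)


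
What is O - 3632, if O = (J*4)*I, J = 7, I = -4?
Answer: -3744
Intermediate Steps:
O = -112 (O = (7*4)*(-4) = 28*(-4) = -112)
O - 3632 = -112 - 3632 = -3744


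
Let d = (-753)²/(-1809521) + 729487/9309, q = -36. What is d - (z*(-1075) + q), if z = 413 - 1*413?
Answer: 1921157674550/16844830989 ≈ 114.05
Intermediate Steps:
z = 0 (z = 413 - 413 = 0)
d = 1314743758946/16844830989 (d = 567009*(-1/1809521) + 729487*(1/9309) = -567009/1809521 + 729487/9309 = 1314743758946/16844830989 ≈ 78.050)
d - (z*(-1075) + q) = 1314743758946/16844830989 - (0*(-1075) - 36) = 1314743758946/16844830989 - (0 - 36) = 1314743758946/16844830989 - 1*(-36) = 1314743758946/16844830989 + 36 = 1921157674550/16844830989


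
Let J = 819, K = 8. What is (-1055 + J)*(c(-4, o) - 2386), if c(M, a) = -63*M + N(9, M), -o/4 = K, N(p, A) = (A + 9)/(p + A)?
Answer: 503388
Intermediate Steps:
N(p, A) = (9 + A)/(A + p)
o = -32 (o = -4*8 = -32)
c(M, a) = 1 - 63*M (c(M, a) = -63*M + (9 + M)/(M + 9) = -63*M + (9 + M)/(9 + M) = -63*M + 1 = 1 - 63*M)
(-1055 + J)*(c(-4, o) - 2386) = (-1055 + 819)*((1 - 63*(-4)) - 2386) = -236*((1 + 252) - 2386) = -236*(253 - 2386) = -236*(-2133) = 503388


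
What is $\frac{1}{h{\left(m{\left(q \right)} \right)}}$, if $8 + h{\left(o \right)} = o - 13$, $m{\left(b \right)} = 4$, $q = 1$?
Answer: $- \frac{1}{17} \approx -0.058824$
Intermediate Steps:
$h{\left(o \right)} = -21 + o$ ($h{\left(o \right)} = -8 + \left(o - 13\right) = -8 + \left(-13 + o\right) = -21 + o$)
$\frac{1}{h{\left(m{\left(q \right)} \right)}} = \frac{1}{-21 + 4} = \frac{1}{-17} = - \frac{1}{17}$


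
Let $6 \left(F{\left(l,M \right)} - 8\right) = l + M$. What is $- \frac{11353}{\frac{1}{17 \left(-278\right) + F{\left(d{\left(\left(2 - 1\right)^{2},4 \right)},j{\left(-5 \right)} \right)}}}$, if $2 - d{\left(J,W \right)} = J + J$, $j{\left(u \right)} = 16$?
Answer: $\frac{160599538}{3} \approx 5.3533 \cdot 10^{7}$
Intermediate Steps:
$d{\left(J,W \right)} = 2 - 2 J$ ($d{\left(J,W \right)} = 2 - \left(J + J\right) = 2 - 2 J$)
$F{\left(l,M \right)} = 8 + \frac{M}{6} + \frac{l}{6}$ ($F{\left(l,M \right)} = 8 + \frac{l + M}{6} = 8 + \frac{M + l}{6} = 8 + \left(\frac{M}{6} + \frac{l}{6}\right) = 8 + \frac{M}{6} + \frac{l}{6}$)
$- \frac{11353}{\frac{1}{17 \left(-278\right) + F{\left(d{\left(\left(2 - 1\right)^{2},4 \right)},j{\left(-5 \right)} \right)}}} = - \frac{11353}{\frac{1}{17 \left(-278\right) + \left(8 + \frac{1}{6} \cdot 16 + \frac{2 - 2 \left(2 - 1\right)^{2}}{6}\right)}} = - \frac{11353}{\frac{1}{-4726 + \left(8 + \frac{8}{3} + \frac{2 - 2 \cdot 1^{2}}{6}\right)}} = - \frac{11353}{\frac{1}{-4726 + \left(8 + \frac{8}{3} + \frac{2 - 2}{6}\right)}} = - \frac{11353}{\frac{1}{-4726 + \left(8 + \frac{8}{3} + \frac{1}{6} \cdot 0\right)}} = - \frac{11353}{\frac{1}{-4726 + \left(8 + \frac{8}{3} + 0\right)}} = - \frac{11353}{\frac{1}{-4726 + \frac{32}{3}}} = - \frac{11353}{\frac{1}{- \frac{14146}{3}}} = - \frac{11353}{- \frac{3}{14146}} = \left(-11353\right) \left(- \frac{14146}{3}\right) = \frac{160599538}{3}$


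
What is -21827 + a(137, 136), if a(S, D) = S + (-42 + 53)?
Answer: -21679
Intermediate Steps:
a(S, D) = 11 + S (a(S, D) = S + 11 = 11 + S)
-21827 + a(137, 136) = -21827 + (11 + 137) = -21827 + 148 = -21679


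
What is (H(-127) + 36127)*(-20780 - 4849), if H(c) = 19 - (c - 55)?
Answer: -931050312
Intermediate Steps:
H(c) = 74 - c (H(c) = 19 - (-55 + c) = 19 + (55 - c) = 74 - c)
(H(-127) + 36127)*(-20780 - 4849) = ((74 - 1*(-127)) + 36127)*(-20780 - 4849) = ((74 + 127) + 36127)*(-25629) = (201 + 36127)*(-25629) = 36328*(-25629) = -931050312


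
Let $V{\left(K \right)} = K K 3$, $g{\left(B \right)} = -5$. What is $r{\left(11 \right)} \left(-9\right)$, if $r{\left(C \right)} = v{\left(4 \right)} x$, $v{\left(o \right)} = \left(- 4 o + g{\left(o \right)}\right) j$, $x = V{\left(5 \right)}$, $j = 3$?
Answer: $42525$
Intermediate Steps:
$V{\left(K \right)} = 3 K^{2}$ ($V{\left(K \right)} = K^{2} \cdot 3 = 3 K^{2}$)
$x = 75$ ($x = 3 \cdot 5^{2} = 3 \cdot 25 = 75$)
$v{\left(o \right)} = -15 - 12 o$ ($v{\left(o \right)} = \left(- 4 o - 5\right) 3 = \left(-5 - 4 o\right) 3 = -15 - 12 o$)
$r{\left(C \right)} = -4725$ ($r{\left(C \right)} = \left(-15 - 48\right) 75 = \left(-63\right) 75 = -4725$)
$r{\left(11 \right)} \left(-9\right) = \left(-4725\right) \left(-9\right) = 42525$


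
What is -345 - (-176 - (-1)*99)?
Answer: -268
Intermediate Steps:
-345 - (-176 - (-1)*99) = -345 - (-176 - 1*(-99)) = -345 - (-176 + 99) = -345 - 1*(-77) = -345 + 77 = -268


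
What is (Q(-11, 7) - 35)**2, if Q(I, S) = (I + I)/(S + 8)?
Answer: 299209/225 ≈ 1329.8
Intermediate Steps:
Q(I, S) = 2*I/(8 + S) (Q(I, S) = (2*I)/(8 + S) = 2*I/(8 + S))
(Q(-11, 7) - 35)**2 = (2*(-11)/(8 + 7) - 35)**2 = (2*(-11)/15 - 35)**2 = (2*(-11)*(1/15) - 35)**2 = (-22/15 - 35)**2 = (-547/15)**2 = 299209/225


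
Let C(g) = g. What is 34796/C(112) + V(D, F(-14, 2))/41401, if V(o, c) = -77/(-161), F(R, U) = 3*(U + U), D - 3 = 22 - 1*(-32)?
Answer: 8283388185/26662244 ≈ 310.68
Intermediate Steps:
D = 57 (D = 3 + (22 - 1*(-32)) = 3 + (22 + 32) = 3 + 54 = 57)
F(R, U) = 6*U (F(R, U) = 3*(2*U) = 6*U)
V(o, c) = 11/23 (V(o, c) = -77*(-1/161) = 11/23)
34796/C(112) + V(D, F(-14, 2))/41401 = 34796/112 + (11/23)/41401 = 34796*(1/112) + (11/23)*(1/41401) = 8699/28 + 11/952223 = 8283388185/26662244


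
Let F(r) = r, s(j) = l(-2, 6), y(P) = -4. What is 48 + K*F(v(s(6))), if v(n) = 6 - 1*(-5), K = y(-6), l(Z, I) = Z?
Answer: 4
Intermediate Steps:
s(j) = -2
K = -4
v(n) = 11 (v(n) = 6 + 5 = 11)
48 + K*F(v(s(6))) = 48 - 4*11 = 48 - 44 = 4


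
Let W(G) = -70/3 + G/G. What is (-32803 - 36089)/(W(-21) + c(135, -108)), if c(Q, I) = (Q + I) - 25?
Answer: 206676/61 ≈ 3388.1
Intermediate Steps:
c(Q, I) = -25 + I + Q (c(Q, I) = (I + Q) - 25 = -25 + I + Q)
W(G) = -67/3 (W(G) = -70*1/3 + 1 = -70/3 + 1 = -67/3)
(-32803 - 36089)/(W(-21) + c(135, -108)) = (-32803 - 36089)/(-67/3 + (-25 - 108 + 135)) = -68892/(-67/3 + 2) = -68892/(-61/3) = -68892*(-3/61) = 206676/61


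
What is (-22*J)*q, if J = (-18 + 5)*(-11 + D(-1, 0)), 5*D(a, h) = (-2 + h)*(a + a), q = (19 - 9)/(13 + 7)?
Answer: -7293/5 ≈ -1458.6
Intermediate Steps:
q = ½ (q = 10/20 = 10*(1/20) = ½ ≈ 0.50000)
D(a, h) = 2*a*(-2 + h)/5 (D(a, h) = ((-2 + h)*(a + a))/5 = ((-2 + h)*(2*a))/5 = (2*a*(-2 + h))/5 = 2*a*(-2 + h)/5)
J = 663/5 (J = (-18 + 5)*(-11 + (⅖)*(-1)*(-2 + 0)) = -13*(-11 + (⅖)*(-1)*(-2)) = -13*(-11 + ⅘) = -13*(-51/5) = 663/5 ≈ 132.60)
(-22*J)*q = -22*663/5*(½) = -14586/5*½ = -7293/5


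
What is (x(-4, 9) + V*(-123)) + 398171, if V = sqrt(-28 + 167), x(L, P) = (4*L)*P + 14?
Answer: 398041 - 123*sqrt(139) ≈ 3.9659e+5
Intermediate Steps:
x(L, P) = 14 + 4*L*P (x(L, P) = 4*L*P + 14 = 14 + 4*L*P)
V = sqrt(139) ≈ 11.790
(x(-4, 9) + V*(-123)) + 398171 = ((14 + 4*(-4)*9) + sqrt(139)*(-123)) + 398171 = ((14 - 144) - 123*sqrt(139)) + 398171 = (-130 - 123*sqrt(139)) + 398171 = 398041 - 123*sqrt(139)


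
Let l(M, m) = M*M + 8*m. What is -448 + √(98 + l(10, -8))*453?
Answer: -448 + 453*√134 ≈ 4795.9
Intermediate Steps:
l(M, m) = M² + 8*m
-448 + √(98 + l(10, -8))*453 = -448 + √(98 + (10² + 8*(-8)))*453 = -448 + √(98 + (100 - 64))*453 = -448 + √(98 + 36)*453 = -448 + √134*453 = -448 + 453*√134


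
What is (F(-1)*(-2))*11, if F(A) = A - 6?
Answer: 154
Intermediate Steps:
F(A) = -6 + A
(F(-1)*(-2))*11 = ((-6 - 1)*(-2))*11 = -7*(-2)*11 = 14*11 = 154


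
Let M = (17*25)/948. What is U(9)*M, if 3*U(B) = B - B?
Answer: 0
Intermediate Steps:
U(B) = 0 (U(B) = (B - B)/3 = (1/3)*0 = 0)
M = 425/948 (M = 425*(1/948) = 425/948 ≈ 0.44831)
U(9)*M = 0*(425/948) = 0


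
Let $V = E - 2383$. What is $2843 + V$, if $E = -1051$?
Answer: $-591$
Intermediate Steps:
$V = -3434$ ($V = -1051 - 2383 = -3434$)
$2843 + V = 2843 - 3434 = -591$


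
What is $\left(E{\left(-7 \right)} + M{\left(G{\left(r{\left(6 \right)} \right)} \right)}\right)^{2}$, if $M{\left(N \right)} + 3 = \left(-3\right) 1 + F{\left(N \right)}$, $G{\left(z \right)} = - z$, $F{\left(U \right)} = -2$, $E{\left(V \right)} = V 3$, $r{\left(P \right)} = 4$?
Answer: $841$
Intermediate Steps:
$E{\left(V \right)} = 3 V$
$M{\left(N \right)} = -8$ ($M{\left(N \right)} = -3 - 5 = -8$)
$\left(E{\left(-7 \right)} + M{\left(G{\left(r{\left(6 \right)} \right)} \right)}\right)^{2} = \left(3 \left(-7\right) - 8\right)^{2} = \left(-21 - 8\right)^{2} = \left(-29\right)^{2} = 841$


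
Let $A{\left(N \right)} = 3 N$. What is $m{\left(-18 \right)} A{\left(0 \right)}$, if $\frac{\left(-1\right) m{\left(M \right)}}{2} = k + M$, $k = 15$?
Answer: $0$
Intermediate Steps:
$m{\left(M \right)} = -30 - 2 M$ ($m{\left(M \right)} = - 2 \left(15 + M\right) = -30 - 2 M$)
$m{\left(-18 \right)} A{\left(0 \right)} = \left(-30 - -36\right) 3 \cdot 0 = \left(-30 + 36\right) 0 = 6 \cdot 0 = 0$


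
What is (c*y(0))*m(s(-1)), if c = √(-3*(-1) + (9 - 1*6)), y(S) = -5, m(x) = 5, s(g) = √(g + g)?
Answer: -25*√6 ≈ -61.237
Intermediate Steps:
s(g) = √2*√g (s(g) = √(2*g) = √2*√g)
c = √6 (c = √(3 + (9 - 6)) = √(3 + 3) = √6 ≈ 2.4495)
(c*y(0))*m(s(-1)) = (√6*(-5))*5 = -5*√6*5 = -25*√6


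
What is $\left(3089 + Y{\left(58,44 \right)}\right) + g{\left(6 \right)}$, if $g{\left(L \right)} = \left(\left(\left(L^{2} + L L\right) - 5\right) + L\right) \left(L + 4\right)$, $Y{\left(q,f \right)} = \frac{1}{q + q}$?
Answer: $\frac{443005}{116} \approx 3819.0$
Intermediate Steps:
$Y{\left(q,f \right)} = \frac{1}{2 q}$
$g{\left(L \right)} = \left(4 + L\right) \left(-5 + L + 2 L^{2}\right)$ ($g{\left(L \right)} = \left(\left(\left(L^{2} + L^{2}\right) - 5\right) + L\right) \left(4 + L\right) = \left(\left(2 L^{2} - 5\right) + L\right) \left(4 + L\right) = \left(\left(-5 + 2 L^{2}\right) + L\right) \left(4 + L\right) = \left(-5 + L + 2 L^{2}\right) \left(4 + L\right) = \left(4 + L\right) \left(-5 + L + 2 L^{2}\right)$)
$\left(3089 + Y{\left(58,44 \right)}\right) + g{\left(6 \right)} = \left(3089 + \frac{1}{2 \cdot 58}\right) + \left(-20 - 6 + 2 \cdot 6^{3} + 9 \cdot 6^{2}\right) = \left(3089 + \frac{1}{2} \cdot \frac{1}{58}\right) + \left(-20 - 6 + 2 \cdot 216 + 9 \cdot 36\right) = \left(3089 + \frac{1}{116}\right) + \left(-20 - 6 + 432 + 324\right) = \frac{358325}{116} + 730 = \frac{443005}{116}$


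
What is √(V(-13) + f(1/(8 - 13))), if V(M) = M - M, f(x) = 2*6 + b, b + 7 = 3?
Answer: 2*√2 ≈ 2.8284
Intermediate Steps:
b = -4 (b = -7 + 3 = -4)
f(x) = 8 (f(x) = 2*6 - 4 = 12 - 4 = 8)
V(M) = 0
√(V(-13) + f(1/(8 - 13))) = √(0 + 8) = √8 = 2*√2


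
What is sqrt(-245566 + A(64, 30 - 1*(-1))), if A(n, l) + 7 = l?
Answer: I*sqrt(245542) ≈ 495.52*I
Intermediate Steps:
A(n, l) = -7 + l
sqrt(-245566 + A(64, 30 - 1*(-1))) = sqrt(-245566 + (-7 + (30 - 1*(-1)))) = sqrt(-245566 + (-7 + (30 + 1))) = sqrt(-245566 + (-7 + 31)) = sqrt(-245566 + 24) = sqrt(-245542) = I*sqrt(245542)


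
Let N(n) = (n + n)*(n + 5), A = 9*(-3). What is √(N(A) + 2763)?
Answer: 3*√439 ≈ 62.857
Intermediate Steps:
A = -27
N(n) = 2*n*(5 + n) (N(n) = (2*n)*(5 + n) = 2*n*(5 + n))
√(N(A) + 2763) = √(2*(-27)*(5 - 27) + 2763) = √(2*(-27)*(-22) + 2763) = √(1188 + 2763) = √3951 = 3*√439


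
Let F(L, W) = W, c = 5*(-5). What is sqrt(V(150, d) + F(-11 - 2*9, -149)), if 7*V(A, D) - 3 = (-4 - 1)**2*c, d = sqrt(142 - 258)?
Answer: 3*I*sqrt(1295)/7 ≈ 15.423*I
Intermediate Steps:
c = -25
d = 2*I*sqrt(29) (d = sqrt(-116) = 2*I*sqrt(29) ≈ 10.77*I)
V(A, D) = -622/7 (V(A, D) = 3/7 + ((-4 - 1)**2*(-25))/7 = 3/7 + ((-5)**2*(-25))/7 = 3/7 + (25*(-25))/7 = 3/7 + (1/7)*(-625) = 3/7 - 625/7 = -622/7)
sqrt(V(150, d) + F(-11 - 2*9, -149)) = sqrt(-622/7 - 149) = sqrt(-1665/7) = 3*I*sqrt(1295)/7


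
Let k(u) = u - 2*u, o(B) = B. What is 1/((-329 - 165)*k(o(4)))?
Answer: 1/1976 ≈ 0.00050607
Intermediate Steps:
k(u) = -u
1/((-329 - 165)*k(o(4))) = 1/((-329 - 165)*(-1*4)) = 1/(-494*(-4)) = 1/1976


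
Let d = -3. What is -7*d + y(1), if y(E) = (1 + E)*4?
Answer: 29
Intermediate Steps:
y(E) = 4 + 4*E
-7*d + y(1) = -7*(-3) + (4 + 4*1) = 21 + (4 + 4) = 21 + 8 = 29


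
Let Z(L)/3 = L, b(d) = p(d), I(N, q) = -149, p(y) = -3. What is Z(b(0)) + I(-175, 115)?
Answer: -158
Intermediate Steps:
b(d) = -3
Z(L) = 3*L
Z(b(0)) + I(-175, 115) = 3*(-3) - 149 = -9 - 149 = -158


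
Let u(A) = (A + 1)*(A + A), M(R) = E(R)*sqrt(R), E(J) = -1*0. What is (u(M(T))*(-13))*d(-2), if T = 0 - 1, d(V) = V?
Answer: 0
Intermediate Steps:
E(J) = 0
T = -1
M(R) = 0 (M(R) = 0*sqrt(R) = 0)
u(A) = 2*A*(1 + A) (u(A) = (1 + A)*(2*A) = 2*A*(1 + A))
(u(M(T))*(-13))*d(-2) = ((2*0*(1 + 0))*(-13))*(-2) = ((2*0*1)*(-13))*(-2) = (0*(-13))*(-2) = 0*(-2) = 0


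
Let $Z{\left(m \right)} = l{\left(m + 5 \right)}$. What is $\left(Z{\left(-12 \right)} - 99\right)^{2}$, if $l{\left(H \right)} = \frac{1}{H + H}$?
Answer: $\frac{1923769}{196} \approx 9815.1$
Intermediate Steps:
$l{\left(H \right)} = \frac{1}{2 H}$
$Z{\left(m \right)} = \frac{1}{2 \left(5 + m\right)}$ ($Z{\left(m \right)} = \frac{1}{2 \left(m + 5\right)} = \frac{1}{2 \left(5 + m\right)}$)
$\left(Z{\left(-12 \right)} - 99\right)^{2} = \left(\frac{1}{2 \left(5 - 12\right)} - 99\right)^{2} = \left(\frac{1}{2 \left(-7\right)} - 99\right)^{2} = \left(\frac{1}{2} \left(- \frac{1}{7}\right) - 99\right)^{2} = \left(- \frac{1}{14} - 99\right)^{2} = \left(- \frac{1387}{14}\right)^{2} = \frac{1923769}{196}$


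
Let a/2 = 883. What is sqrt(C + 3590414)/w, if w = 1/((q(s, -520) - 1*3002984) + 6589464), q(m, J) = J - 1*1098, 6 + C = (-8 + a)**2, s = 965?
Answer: 7169724*sqrt(1670243) ≈ 9.2660e+9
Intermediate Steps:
a = 1766 (a = 2*883 = 1766)
C = 3090558 (C = -6 + (-8 + 1766)**2 = -6 + 1758**2 = -6 + 3090564 = 3090558)
q(m, J) = -1098 + J (q(m, J) = J - 1098 = -1098 + J)
w = 1/3584862 (w = 1/(((-1098 - 520) - 1*3002984) + 6589464) = 1/((-1618 - 3002984) + 6589464) = 1/(-3004602 + 6589464) = 1/3584862 ≈ 2.7895e-7)
sqrt(C + 3590414)/w = sqrt(3090558 + 3590414)/(1/3584862) = sqrt(6680972)*3584862 = (2*sqrt(1670243))*3584862 = 7169724*sqrt(1670243)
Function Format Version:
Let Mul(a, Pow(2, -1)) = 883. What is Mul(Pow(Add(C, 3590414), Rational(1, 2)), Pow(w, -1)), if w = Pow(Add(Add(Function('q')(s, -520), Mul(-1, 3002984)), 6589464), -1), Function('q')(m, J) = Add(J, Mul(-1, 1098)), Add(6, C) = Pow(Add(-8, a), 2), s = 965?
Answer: Mul(7169724, Pow(1670243, Rational(1, 2))) ≈ 9.2660e+9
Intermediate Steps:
a = 1766 (a = Mul(2, 883) = 1766)
C = 3090558 (C = Add(-6, Pow(Add(-8, 1766), 2)) = Add(-6, Pow(1758, 2)) = Add(-6, 3090564) = 3090558)
Function('q')(m, J) = Add(-1098, J) (Function('q')(m, J) = Add(J, -1098) = Add(-1098, J))
w = Rational(1, 3584862) (w = Pow(Add(Add(Add(-1098, -520), Mul(-1, 3002984)), 6589464), -1) = Pow(Add(Add(-1618, -3002984), 6589464), -1) = Pow(Add(-3004602, 6589464), -1) = Pow(3584862, -1) = Rational(1, 3584862) ≈ 2.7895e-7)
Mul(Pow(Add(C, 3590414), Rational(1, 2)), Pow(w, -1)) = Mul(Pow(Add(3090558, 3590414), Rational(1, 2)), Pow(Rational(1, 3584862), -1)) = Mul(Pow(6680972, Rational(1, 2)), 3584862) = Mul(Mul(2, Pow(1670243, Rational(1, 2))), 3584862) = Mul(7169724, Pow(1670243, Rational(1, 2)))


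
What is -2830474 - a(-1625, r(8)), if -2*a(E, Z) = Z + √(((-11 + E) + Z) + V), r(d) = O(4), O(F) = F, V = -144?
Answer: -2830472 + 2*I*√111 ≈ -2.8305e+6 + 21.071*I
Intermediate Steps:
r(d) = 4
a(E, Z) = -Z/2 - √(-155 + E + Z)/2 (a(E, Z) = -(Z + √(((-11 + E) + Z) - 144))/2 = -(Z + √((-11 + E + Z) - 144))/2 = -(Z + √(-155 + E + Z))/2 = -Z/2 - √(-155 + E + Z)/2)
-2830474 - a(-1625, r(8)) = -2830474 - (-½*4 - √(-155 - 1625 + 4)/2) = -2830474 - (-2 - 2*I*√111) = -2830474 + (2 + 2*I*√111) = -2830472 + 2*I*√111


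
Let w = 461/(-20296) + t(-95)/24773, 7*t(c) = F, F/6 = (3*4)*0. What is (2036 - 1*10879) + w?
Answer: -179477989/20296 ≈ -8843.0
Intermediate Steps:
F = 0 (F = 6*((3*4)*0) = 6*(12*0) = 6*0 = 0)
t(c) = 0 (t(c) = (⅐)*0 = 0)
w = -461/20296 (w = 461/(-20296) + 0/24773 = 461*(-1/20296) + 0*(1/24773) = -461/20296 + 0 = -461/20296 ≈ -0.022714)
(2036 - 1*10879) + w = (2036 - 1*10879) - 461/20296 = (2036 - 10879) - 461/20296 = -8843 - 461/20296 = -179477989/20296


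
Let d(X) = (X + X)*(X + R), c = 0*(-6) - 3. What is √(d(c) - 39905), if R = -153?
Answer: I*√38969 ≈ 197.41*I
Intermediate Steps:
c = -3 (c = 0 - 3 = -3)
d(X) = 2*X*(-153 + X) (d(X) = (X + X)*(X - 153) = (2*X)*(-153 + X) = 2*X*(-153 + X))
√(d(c) - 39905) = √(2*(-3)*(-153 - 3) - 39905) = √(2*(-3)*(-156) - 39905) = √(936 - 39905) = √(-38969) = I*√38969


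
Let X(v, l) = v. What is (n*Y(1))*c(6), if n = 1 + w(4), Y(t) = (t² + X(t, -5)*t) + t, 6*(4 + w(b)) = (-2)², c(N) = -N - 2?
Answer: 56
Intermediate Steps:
c(N) = -2 - N
w(b) = -10/3 (w(b) = -4 + (⅙)*(-2)² = -4 + (⅙)*4 = -4 + ⅔ = -10/3)
Y(t) = t + 2*t² (Y(t) = (t² + t*t) + t = (t² + t²) + t = 2*t² + t = t + 2*t²)
n = -7/3 (n = 1 - 10/3 = -7/3 ≈ -2.3333)
(n*Y(1))*c(6) = (-7*(1 + 2*1)/3)*(-2 - 1*6) = (-7*(1 + 2)/3)*(-2 - 6) = -7*3/3*(-8) = -7/3*3*(-8) = -7*(-8) = 56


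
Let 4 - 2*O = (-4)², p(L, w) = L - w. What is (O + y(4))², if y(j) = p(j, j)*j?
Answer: 36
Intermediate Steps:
O = -6 (O = 2 - ½*(-4)² = 2 - ½*16 = 2 - 8 = -6)
y(j) = 0 (y(j) = (j - j)*j = 0*j = 0)
(O + y(4))² = (-6 + 0)² = (-6)² = 36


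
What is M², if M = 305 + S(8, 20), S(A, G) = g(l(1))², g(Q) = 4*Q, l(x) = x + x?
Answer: 136161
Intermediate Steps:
l(x) = 2*x
S(A, G) = 64 (S(A, G) = (4*(2*1))² = (4*2)² = 8² = 64)
M = 369 (M = 305 + 64 = 369)
M² = 369² = 136161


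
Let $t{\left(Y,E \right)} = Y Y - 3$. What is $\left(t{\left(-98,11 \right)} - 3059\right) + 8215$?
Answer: $14757$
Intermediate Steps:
$t{\left(Y,E \right)} = -3 + Y^{2}$ ($t{\left(Y,E \right)} = Y^{2} - 3 = -3 + Y^{2}$)
$\left(t{\left(-98,11 \right)} - 3059\right) + 8215 = \left(\left(-3 + \left(-98\right)^{2}\right) - 3059\right) + 8215 = \left(\left(-3 + 9604\right) - 3059\right) + 8215 = \left(9601 - 3059\right) + 8215 = 6542 + 8215 = 14757$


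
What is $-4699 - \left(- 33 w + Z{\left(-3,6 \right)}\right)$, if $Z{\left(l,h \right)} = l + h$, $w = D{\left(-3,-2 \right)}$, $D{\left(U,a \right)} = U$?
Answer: $-4801$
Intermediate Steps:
$w = -3$
$Z{\left(l,h \right)} = h + l$
$-4699 - \left(- 33 w + Z{\left(-3,6 \right)}\right) = -4699 - \left(\left(-33\right) \left(-3\right) + \left(6 - 3\right)\right) = -4699 - \left(99 + 3\right) = -4699 - 102 = -4801$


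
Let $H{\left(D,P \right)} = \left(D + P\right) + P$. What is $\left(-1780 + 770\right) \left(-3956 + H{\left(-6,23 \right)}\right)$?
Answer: $3955160$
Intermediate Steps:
$H{\left(D,P \right)} = D + 2 P$
$\left(-1780 + 770\right) \left(-3956 + H{\left(-6,23 \right)}\right) = \left(-1780 + 770\right) \left(-3956 + \left(-6 + 2 \cdot 23\right)\right) = - 1010 \left(-3956 + \left(-6 + 46\right)\right) = - 1010 \left(-3956 + 40\right) = \left(-1010\right) \left(-3916\right) = 3955160$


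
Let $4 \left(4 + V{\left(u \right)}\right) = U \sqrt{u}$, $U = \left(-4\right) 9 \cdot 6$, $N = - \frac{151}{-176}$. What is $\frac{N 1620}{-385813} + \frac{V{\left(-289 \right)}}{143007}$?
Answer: $- \frac{8813496173}{2427654226404} - \frac{306 i}{47669} \approx -0.0036305 - 0.0064193 i$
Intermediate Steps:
$N = \frac{151}{176}$ ($N = \left(-151\right) \left(- \frac{1}{176}\right) = \frac{151}{176} \approx 0.85795$)
$U = -216$ ($U = \left(-36\right) 6 = -216$)
$V{\left(u \right)} = -4 - 54 \sqrt{u}$ ($V{\left(u \right)} = -4 + \frac{\left(-216\right) \sqrt{u}}{4} = -4 - 54 \sqrt{u}$)
$\frac{N 1620}{-385813} + \frac{V{\left(-289 \right)}}{143007} = \frac{\frac{151}{176} \cdot 1620}{-385813} + \frac{-4 - 54 \sqrt{-289}}{143007} = \frac{61155}{44} \left(- \frac{1}{385813}\right) + \left(-4 - 54 \cdot 17 i\right) \frac{1}{143007} = - \frac{61155}{16975772} + \left(-4 - 918 i\right) \frac{1}{143007} = - \frac{61155}{16975772} - \left(\frac{4}{143007} + \frac{306 i}{47669}\right) = - \frac{8813496173}{2427654226404} - \frac{306 i}{47669}$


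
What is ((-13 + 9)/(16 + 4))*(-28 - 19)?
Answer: 47/5 ≈ 9.4000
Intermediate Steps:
((-13 + 9)/(16 + 4))*(-28 - 19) = -4/20*(-47) = -4*1/20*(-47) = -1/5*(-47) = 47/5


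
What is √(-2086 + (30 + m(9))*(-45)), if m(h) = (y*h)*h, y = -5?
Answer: √14789 ≈ 121.61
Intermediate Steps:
m(h) = -5*h² (m(h) = (-5*h)*h = -5*h²)
√(-2086 + (30 + m(9))*(-45)) = √(-2086 + (30 - 5*9²)*(-45)) = √(-2086 + (30 - 5*81)*(-45)) = √(-2086 + (30 - 405)*(-45)) = √(-2086 - 375*(-45)) = √(-2086 + 16875) = √14789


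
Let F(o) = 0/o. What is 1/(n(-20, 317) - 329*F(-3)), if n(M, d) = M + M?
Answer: -1/40 ≈ -0.025000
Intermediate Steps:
F(o) = 0
n(M, d) = 2*M
1/(n(-20, 317) - 329*F(-3)) = 1/(2*(-20) - 329*0) = 1/(-40 + 0) = 1/(-40) = -1/40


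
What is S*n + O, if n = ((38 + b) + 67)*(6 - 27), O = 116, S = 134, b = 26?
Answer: -368518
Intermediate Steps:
n = -2751 (n = ((38 + 26) + 67)*(6 - 27) = (64 + 67)*(-21) = 131*(-21) = -2751)
S*n + O = 134*(-2751) + 116 = -368634 + 116 = -368518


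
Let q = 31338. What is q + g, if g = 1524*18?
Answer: 58770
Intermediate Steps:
g = 27432
q + g = 31338 + 27432 = 58770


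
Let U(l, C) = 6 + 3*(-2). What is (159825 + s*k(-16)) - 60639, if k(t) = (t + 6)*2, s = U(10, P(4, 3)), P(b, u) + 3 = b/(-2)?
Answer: 99186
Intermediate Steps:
P(b, u) = -3 - b/2 (P(b, u) = -3 + b/(-2) = -3 + b*(-½) = -3 - b/2)
U(l, C) = 0 (U(l, C) = 6 - 6 = 0)
s = 0
k(t) = 12 + 2*t (k(t) = (6 + t)*2 = 12 + 2*t)
(159825 + s*k(-16)) - 60639 = (159825 + 0*(12 + 2*(-16))) - 60639 = (159825 + 0*(12 - 32)) - 60639 = (159825 + 0*(-20)) - 60639 = (159825 + 0) - 60639 = 159825 - 60639 = 99186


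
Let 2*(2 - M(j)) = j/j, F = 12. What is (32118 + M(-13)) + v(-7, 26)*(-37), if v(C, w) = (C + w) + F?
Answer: 61945/2 ≈ 30973.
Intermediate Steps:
M(j) = 3/2 (M(j) = 2 - j/(2*j) = 2 - ½*1 = 2 - ½ = 3/2)
v(C, w) = 12 + C + w (v(C, w) = (C + w) + 12 = 12 + C + w)
(32118 + M(-13)) + v(-7, 26)*(-37) = (32118 + 3/2) + (12 - 7 + 26)*(-37) = 64239/2 + 31*(-37) = 64239/2 - 1147 = 61945/2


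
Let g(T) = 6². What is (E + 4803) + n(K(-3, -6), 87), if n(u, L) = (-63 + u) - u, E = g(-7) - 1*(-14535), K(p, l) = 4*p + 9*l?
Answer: 19311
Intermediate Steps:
g(T) = 36
E = 14571 (E = 36 - 1*(-14535) = 36 + 14535 = 14571)
n(u, L) = -63
(E + 4803) + n(K(-3, -6), 87) = (14571 + 4803) - 63 = 19374 - 63 = 19311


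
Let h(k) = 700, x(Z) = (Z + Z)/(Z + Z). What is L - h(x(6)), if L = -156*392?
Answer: -61852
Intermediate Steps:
x(Z) = 1 (x(Z) = (2*Z)/((2*Z)) = (2*Z)*(1/(2*Z)) = 1)
L = -61152
L - h(x(6)) = -61152 - 1*700 = -61152 - 700 = -61852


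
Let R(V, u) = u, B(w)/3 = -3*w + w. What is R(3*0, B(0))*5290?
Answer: 0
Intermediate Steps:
B(w) = -6*w (B(w) = 3*(-3*w + w) = 3*(-2*w) = -6*w)
R(3*0, B(0))*5290 = -6*0*5290 = 0*5290 = 0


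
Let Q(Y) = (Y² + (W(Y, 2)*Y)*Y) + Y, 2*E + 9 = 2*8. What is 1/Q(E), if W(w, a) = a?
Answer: 4/161 ≈ 0.024845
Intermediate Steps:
E = 7/2 (E = -9/2 + (2*8)/2 = -9/2 + (½)*16 = -9/2 + 8 = 7/2 ≈ 3.5000)
Q(Y) = Y + 3*Y² (Q(Y) = (Y² + (2*Y)*Y) + Y = (Y² + 2*Y²) + Y = 3*Y² + Y = Y + 3*Y²)
1/Q(E) = 1/(7*(1 + 3*(7/2))/2) = 1/(7*(1 + 21/2)/2) = 1/((7/2)*(23/2)) = 1/(161/4) = 4/161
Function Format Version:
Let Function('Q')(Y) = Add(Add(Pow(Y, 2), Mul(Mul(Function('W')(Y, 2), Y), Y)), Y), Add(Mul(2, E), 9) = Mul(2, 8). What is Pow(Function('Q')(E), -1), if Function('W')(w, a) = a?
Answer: Rational(4, 161) ≈ 0.024845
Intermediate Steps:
E = Rational(7, 2) (E = Add(Rational(-9, 2), Mul(Rational(1, 2), Mul(2, 8))) = Add(Rational(-9, 2), Mul(Rational(1, 2), 16)) = Add(Rational(-9, 2), 8) = Rational(7, 2) ≈ 3.5000)
Function('Q')(Y) = Add(Y, Mul(3, Pow(Y, 2))) (Function('Q')(Y) = Add(Add(Pow(Y, 2), Mul(Mul(2, Y), Y)), Y) = Add(Add(Pow(Y, 2), Mul(2, Pow(Y, 2))), Y) = Add(Mul(3, Pow(Y, 2)), Y) = Add(Y, Mul(3, Pow(Y, 2))))
Pow(Function('Q')(E), -1) = Pow(Mul(Rational(7, 2), Add(1, Mul(3, Rational(7, 2)))), -1) = Pow(Mul(Rational(7, 2), Add(1, Rational(21, 2))), -1) = Pow(Mul(Rational(7, 2), Rational(23, 2)), -1) = Pow(Rational(161, 4), -1) = Rational(4, 161)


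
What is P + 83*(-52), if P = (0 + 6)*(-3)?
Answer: -4334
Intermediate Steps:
P = -18 (P = 6*(-3) = -18)
P + 83*(-52) = -18 + 83*(-52) = -18 - 4316 = -4334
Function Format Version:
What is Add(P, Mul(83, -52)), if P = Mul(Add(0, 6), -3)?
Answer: -4334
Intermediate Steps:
P = -18 (P = Mul(6, -3) = -18)
Add(P, Mul(83, -52)) = Add(-18, Mul(83, -52)) = Add(-18, -4316) = -4334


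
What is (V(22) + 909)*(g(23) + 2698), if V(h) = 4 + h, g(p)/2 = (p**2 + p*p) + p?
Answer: 4544100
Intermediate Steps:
g(p) = 2*p + 4*p**2 (g(p) = 2*((p**2 + p*p) + p) = 2*((p**2 + p**2) + p) = 2*(2*p**2 + p) = 2*(p + 2*p**2) = 2*p + 4*p**2)
(V(22) + 909)*(g(23) + 2698) = ((4 + 22) + 909)*(2*23*(1 + 2*23) + 2698) = (26 + 909)*(2*23*(1 + 46) + 2698) = 935*(2*23*47 + 2698) = 935*(2162 + 2698) = 935*4860 = 4544100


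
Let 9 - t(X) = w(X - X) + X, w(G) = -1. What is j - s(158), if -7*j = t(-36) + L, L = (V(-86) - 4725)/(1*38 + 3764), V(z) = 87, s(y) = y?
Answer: -312519/1901 ≈ -164.40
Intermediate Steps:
t(X) = 10 - X (t(X) = 9 - (-1 + X) = 9 + (1 - X) = 10 - X)
L = -2319/1901 (L = (87 - 4725)/(1*38 + 3764) = -4638/(38 + 3764) = -4638/3802 = -4638*1/3802 = -2319/1901 ≈ -1.2199)
j = -12161/1901 (j = -((10 - 1*(-36)) - 2319/1901)/7 = -((10 + 36) - 2319/1901)/7 = -(46 - 2319/1901)/7 = -⅐*85127/1901 = -12161/1901 ≈ -6.3972)
j - s(158) = -12161/1901 - 1*158 = -12161/1901 - 158 = -312519/1901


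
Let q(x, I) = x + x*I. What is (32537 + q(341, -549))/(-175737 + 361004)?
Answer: -154331/185267 ≈ -0.83302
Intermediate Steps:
q(x, I) = x + I*x
(32537 + q(341, -549))/(-175737 + 361004) = (32537 + 341*(1 - 549))/(-175737 + 361004) = (32537 + 341*(-548))/185267 = (32537 - 186868)*(1/185267) = -154331*1/185267 = -154331/185267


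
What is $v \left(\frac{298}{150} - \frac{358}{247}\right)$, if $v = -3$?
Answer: $- \frac{9953}{6175} \approx -1.6118$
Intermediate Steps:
$v \left(\frac{298}{150} - \frac{358}{247}\right) = - 3 \left(\frac{298}{150} - \frac{358}{247}\right) = - 3 \left(298 \cdot \frac{1}{150} - \frac{358}{247}\right) = - 3 \left(\frac{149}{75} - \frac{358}{247}\right) = \left(-3\right) \frac{9953}{18525} = - \frac{9953}{6175}$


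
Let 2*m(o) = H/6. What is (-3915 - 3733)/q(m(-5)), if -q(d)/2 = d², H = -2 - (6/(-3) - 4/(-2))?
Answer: 137664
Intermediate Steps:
H = -2 (H = -2 - (6*(-⅓) - 4*(-½)) = -2 - (-2 + 2) = -2 - 1*0 = -2 + 0 = -2)
m(o) = -⅙ (m(o) = (-2/6)/2 = (-2*⅙)/2 = (½)*(-⅓) = -⅙)
q(d) = -2*d²
(-3915 - 3733)/q(m(-5)) = (-3915 - 3733)/((-2*(-⅙)²)) = -7648/((-2*1/36)) = -7648/(-1/18) = -7648*(-18) = 137664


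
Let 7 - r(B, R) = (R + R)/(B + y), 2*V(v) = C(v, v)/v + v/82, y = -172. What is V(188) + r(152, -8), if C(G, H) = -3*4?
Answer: 140949/19270 ≈ 7.3144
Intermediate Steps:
C(G, H) = -12
V(v) = -6/v + v/164 (V(v) = (-12/v + v/82)/2 = -6/v + v/164)
r(B, R) = 7 - 2*R/(-172 + B) (r(B, R) = 7 - (R + R)/(B - 172) = 7 - 2*R/(-172 + B))
V(188) + r(152, -8) = (-6/188 + (1/164)*188) + (-1204 - 2*(-8) + 7*152)/(-172 + 152) = (-6*1/188 + 47/41) + (-1204 + 16 + 1064)/(-20) = (-3/94 + 47/41) - 1/20*(-124) = 4295/3854 + 31/5 = 140949/19270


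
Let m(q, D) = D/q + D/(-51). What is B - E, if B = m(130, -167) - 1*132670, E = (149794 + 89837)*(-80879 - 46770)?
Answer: 202801919762063/6630 ≈ 3.0589e+10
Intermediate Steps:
m(q, D) = -D/51 + D/q (m(q, D) = D/q + D*(-1/51) = D/q - D/51 = -D/51 + D/q)
E = -30588657519 (E = 239631*(-127649) = -30588657519)
B = -879588907/6630 (B = (-1/51*(-167) - 167/130) - 1*132670 = (167/51 - 167*1/130) - 132670 = (167/51 - 167/130) - 132670 = 13193/6630 - 132670 = -879588907/6630 ≈ -1.3267e+5)
B - E = -879588907/6630 - 1*(-30588657519) = -879588907/6630 + 30588657519 = 202801919762063/6630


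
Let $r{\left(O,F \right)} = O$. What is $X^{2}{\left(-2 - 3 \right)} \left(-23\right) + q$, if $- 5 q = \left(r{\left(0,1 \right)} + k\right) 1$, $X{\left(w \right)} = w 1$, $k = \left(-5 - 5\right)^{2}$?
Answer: $-595$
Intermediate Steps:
$k = 100$ ($k = \left(-10\right)^{2} = 100$)
$X{\left(w \right)} = w$
$q = -20$ ($q = - \frac{\left(0 + 100\right) 1}{5} = - \frac{100 \cdot 1}{5} = \left(- \frac{1}{5}\right) 100 = -20$)
$X^{2}{\left(-2 - 3 \right)} \left(-23\right) + q = \left(-2 - 3\right)^{2} \left(-23\right) - 20 = \left(-5\right)^{2} \left(-23\right) - 20 = 25 \left(-23\right) - 20 = -575 - 20 = -595$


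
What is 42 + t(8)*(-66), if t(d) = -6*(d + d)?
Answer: 6378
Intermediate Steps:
t(d) = -12*d
42 + t(8)*(-66) = 42 - 12*8*(-66) = 42 - 96*(-66) = 42 + 6336 = 6378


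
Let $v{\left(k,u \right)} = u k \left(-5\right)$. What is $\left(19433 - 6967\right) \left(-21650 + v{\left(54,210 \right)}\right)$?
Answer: $-976711100$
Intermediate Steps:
$v{\left(k,u \right)} = - 5 k u$ ($v{\left(k,u \right)} = k u \left(-5\right) = - 5 k u$)
$\left(19433 - 6967\right) \left(-21650 + v{\left(54,210 \right)}\right) = \left(19433 - 6967\right) \left(-21650 - 270 \cdot 210\right) = 12466 \left(-21650 - 56700\right) = 12466 \left(-78350\right) = -976711100$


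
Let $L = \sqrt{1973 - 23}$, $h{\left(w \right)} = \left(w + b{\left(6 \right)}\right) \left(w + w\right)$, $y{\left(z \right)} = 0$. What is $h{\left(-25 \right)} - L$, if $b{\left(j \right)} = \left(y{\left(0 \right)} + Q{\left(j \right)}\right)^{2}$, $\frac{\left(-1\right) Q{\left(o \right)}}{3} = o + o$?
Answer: $-63550 - 5 \sqrt{78} \approx -63594.0$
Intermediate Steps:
$Q{\left(o \right)} = - 6 o$ ($Q{\left(o \right)} = - 3 \left(o + o\right) = - 3 \cdot 2 o = - 6 o$)
$b{\left(j \right)} = 36 j^{2}$ ($b{\left(j \right)} = \left(0 - 6 j\right)^{2} = \left(- 6 j\right)^{2} = 36 j^{2}$)
$h{\left(w \right)} = 2 w \left(1296 + w\right)$ ($h{\left(w \right)} = \left(w + 36 \cdot 6^{2}\right) \left(w + w\right) = \left(w + 36 \cdot 36\right) 2 w = \left(w + 1296\right) 2 w = \left(1296 + w\right) 2 w = 2 w \left(1296 + w\right)$)
$L = 5 \sqrt{78}$ ($L = \sqrt{1950} = 5 \sqrt{78} \approx 44.159$)
$h{\left(-25 \right)} - L = 2 \left(-25\right) \left(1296 - 25\right) - 5 \sqrt{78} = 2 \left(-25\right) 1271 - 5 \sqrt{78} = -63550 - 5 \sqrt{78}$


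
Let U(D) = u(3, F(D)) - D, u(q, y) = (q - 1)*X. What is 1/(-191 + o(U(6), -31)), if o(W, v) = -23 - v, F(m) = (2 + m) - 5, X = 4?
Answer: -1/183 ≈ -0.0054645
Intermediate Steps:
F(m) = -3 + m
u(q, y) = -4 + 4*q (u(q, y) = (q - 1)*4 = (-1 + q)*4 = -4 + 4*q)
U(D) = 8 - D (U(D) = (-4 + 4*3) - D = (-4 + 12) - D = 8 - D)
1/(-191 + o(U(6), -31)) = 1/(-191 + (-23 - 1*(-31))) = 1/(-191 + (-23 + 31)) = 1/(-191 + 8) = 1/(-183) = -1/183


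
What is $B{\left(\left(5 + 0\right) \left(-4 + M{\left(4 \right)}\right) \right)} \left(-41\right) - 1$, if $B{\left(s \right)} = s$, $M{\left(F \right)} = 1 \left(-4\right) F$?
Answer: $4099$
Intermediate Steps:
$M{\left(F \right)} = - 4 F$
$B{\left(\left(5 + 0\right) \left(-4 + M{\left(4 \right)}\right) \right)} \left(-41\right) - 1 = \left(5 + 0\right) \left(-4 - 16\right) \left(-41\right) - 1 = 5 \left(-4 - 16\right) \left(-41\right) - 1 = 5 \left(-20\right) \left(-41\right) - 1 = \left(-100\right) \left(-41\right) - 1 = 4100 - 1 = 4099$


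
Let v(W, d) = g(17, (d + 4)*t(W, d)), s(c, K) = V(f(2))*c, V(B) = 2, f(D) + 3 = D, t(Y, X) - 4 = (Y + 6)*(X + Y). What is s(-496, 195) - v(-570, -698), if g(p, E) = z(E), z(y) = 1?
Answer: -993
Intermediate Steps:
t(Y, X) = 4 + (6 + Y)*(X + Y) (t(Y, X) = 4 + (Y + 6)*(X + Y) = 4 + (6 + Y)*(X + Y))
f(D) = -3 + D
s(c, K) = 2*c
g(p, E) = 1
v(W, d) = 1
s(-496, 195) - v(-570, -698) = 2*(-496) - 1*1 = -992 - 1 = -993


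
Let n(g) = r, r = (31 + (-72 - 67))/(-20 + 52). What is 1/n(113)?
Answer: -8/27 ≈ -0.29630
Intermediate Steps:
r = -27/8 (r = (31 - 139)/32 = -108*1/32 = -27/8 ≈ -3.3750)
n(g) = -27/8
1/n(113) = 1/(-27/8) = -8/27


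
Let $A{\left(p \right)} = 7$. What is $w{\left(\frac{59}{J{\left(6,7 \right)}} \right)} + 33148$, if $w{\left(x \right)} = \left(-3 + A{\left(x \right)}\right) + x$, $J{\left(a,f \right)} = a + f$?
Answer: $\frac{431035}{13} \approx 33157.0$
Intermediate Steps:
$w{\left(x \right)} = 4 + x$ ($w{\left(x \right)} = \left(-3 + 7\right) + x = 4 + x$)
$w{\left(\frac{59}{J{\left(6,7 \right)}} \right)} + 33148 = \left(4 + \frac{59}{6 + 7}\right) + 33148 = \left(4 + \frac{59}{13}\right) + 33148 = \frac{111}{13} + 33148 = \frac{431035}{13}$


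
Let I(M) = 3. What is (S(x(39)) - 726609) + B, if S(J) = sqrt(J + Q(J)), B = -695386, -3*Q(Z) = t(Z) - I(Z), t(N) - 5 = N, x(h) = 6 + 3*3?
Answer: -1421995 + 2*sqrt(21)/3 ≈ -1.4220e+6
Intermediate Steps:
x(h) = 15 (x(h) = 6 + 9 = 15)
t(N) = 5 + N
Q(Z) = -2/3 - Z/3 (Q(Z) = -((5 + Z) - 1*3)/3 = -((5 + Z) - 3)/3 = -(2 + Z)/3 = -2/3 - Z/3)
S(J) = sqrt(-2/3 + 2*J/3) (S(J) = sqrt(J + (-2/3 - J/3)) = sqrt(-2/3 + 2*J/3))
(S(x(39)) - 726609) + B = (sqrt(-6 + 6*15)/3 - 726609) - 695386 = (sqrt(-6 + 90)/3 - 726609) - 695386 = (sqrt(84)/3 - 726609) - 695386 = ((2*sqrt(21))/3 - 726609) - 695386 = (2*sqrt(21)/3 - 726609) - 695386 = (-726609 + 2*sqrt(21)/3) - 695386 = -1421995 + 2*sqrt(21)/3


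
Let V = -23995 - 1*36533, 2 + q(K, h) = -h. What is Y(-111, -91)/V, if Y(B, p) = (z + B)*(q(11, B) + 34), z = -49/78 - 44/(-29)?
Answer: 2739781/10531872 ≈ 0.26014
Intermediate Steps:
q(K, h) = -2 - h
z = 2011/2262 (z = -49*1/78 - 44*(-1/29) = -49/78 + 44/29 = 2011/2262 ≈ 0.88904)
Y(B, p) = (32 - B)*(2011/2262 + B) (Y(B, p) = (2011/2262 + B)*((-2 - B) + 34) = (2011/2262 + B)*(32 - B) = (32 - B)*(2011/2262 + B))
V = -60528 (V = -23995 - 36533 = -60528)
Y(-111, -91)/V = (32176/1131 - 1*(-111)² + (70373/2262)*(-111))/(-60528) = (32176/1131 - 1*12321 - 2603801/754)*(-1/60528) = (32176/1131 - 12321 - 2603801/754)*(-1/60528) = -2739781/174*(-1/60528) = 2739781/10531872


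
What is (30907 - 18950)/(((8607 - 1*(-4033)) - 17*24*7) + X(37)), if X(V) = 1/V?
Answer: 442409/362009 ≈ 1.2221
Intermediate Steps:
(30907 - 18950)/(((8607 - 1*(-4033)) - 17*24*7) + X(37)) = (30907 - 18950)/(((8607 - 1*(-4033)) - 17*24*7) + 1/37) = 11957/(((8607 + 4033) - 408*7) + 1/37) = 11957/((12640 - 2856) + 1/37) = 11957/(9784 + 1/37) = 11957/(362009/37) = 11957*(37/362009) = 442409/362009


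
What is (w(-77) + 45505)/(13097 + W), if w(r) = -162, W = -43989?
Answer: -45343/30892 ≈ -1.4678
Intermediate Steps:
(w(-77) + 45505)/(13097 + W) = (-162 + 45505)/(13097 - 43989) = 45343/(-30892) = 45343*(-1/30892) = -45343/30892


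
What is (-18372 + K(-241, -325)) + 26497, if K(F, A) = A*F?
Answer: 86450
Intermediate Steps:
(-18372 + K(-241, -325)) + 26497 = (-18372 - 325*(-241)) + 26497 = (-18372 + 78325) + 26497 = 59953 + 26497 = 86450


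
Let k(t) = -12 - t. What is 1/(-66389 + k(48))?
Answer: -1/66449 ≈ -1.5049e-5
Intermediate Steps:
1/(-66389 + k(48)) = 1/(-66389 + (-12 - 1*48)) = 1/(-66389 + (-12 - 48)) = 1/(-66389 - 60) = 1/(-66449) = -1/66449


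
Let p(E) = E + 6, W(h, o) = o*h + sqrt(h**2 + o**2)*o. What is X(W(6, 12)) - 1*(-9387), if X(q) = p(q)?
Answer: 9465 + 72*sqrt(5) ≈ 9626.0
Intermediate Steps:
W(h, o) = h*o + o*sqrt(h**2 + o**2)
p(E) = 6 + E
X(q) = 6 + q
X(W(6, 12)) - 1*(-9387) = (6 + 12*(6 + sqrt(6**2 + 12**2))) - 1*(-9387) = (6 + 12*(6 + sqrt(36 + 144))) + 9387 = (6 + 12*(6 + sqrt(180))) + 9387 = (6 + 12*(6 + 6*sqrt(5))) + 9387 = (6 + (72 + 72*sqrt(5))) + 9387 = (78 + 72*sqrt(5)) + 9387 = 9465 + 72*sqrt(5)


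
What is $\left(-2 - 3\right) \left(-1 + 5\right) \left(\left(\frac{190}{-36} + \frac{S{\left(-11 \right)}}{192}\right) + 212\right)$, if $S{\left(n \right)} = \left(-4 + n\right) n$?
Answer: $- \frac{597835}{144} \approx -4151.6$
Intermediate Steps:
$S{\left(n \right)} = n \left(-4 + n\right)$
$\left(-2 - 3\right) \left(-1 + 5\right) \left(\left(\frac{190}{-36} + \frac{S{\left(-11 \right)}}{192}\right) + 212\right) = \left(-2 - 3\right) \left(-1 + 5\right) \left(\left(\frac{190}{-36} + \frac{\left(-11\right) \left(-4 - 11\right)}{192}\right) + 212\right) = \left(-2 - 3\right) 4 \left(\left(190 \left(- \frac{1}{36}\right) + \left(-11\right) \left(-15\right) \frac{1}{192}\right) + 212\right) = \left(-5\right) 4 \left(\left(- \frac{95}{18} + 165 \cdot \frac{1}{192}\right) + 212\right) = - 20 \left(\left(- \frac{95}{18} + \frac{55}{64}\right) + 212\right) = - 20 \left(- \frac{2545}{576} + 212\right) = \left(-20\right) \frac{119567}{576} = - \frac{597835}{144}$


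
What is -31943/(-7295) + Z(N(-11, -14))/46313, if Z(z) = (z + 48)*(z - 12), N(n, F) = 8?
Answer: 1477742079/337853335 ≈ 4.3739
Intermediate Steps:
Z(z) = (-12 + z)*(48 + z) (Z(z) = (48 + z)*(-12 + z) = (-12 + z)*(48 + z))
-31943/(-7295) + Z(N(-11, -14))/46313 = -31943/(-7295) + (-576 + 8² + 36*8)/46313 = -31943*(-1/7295) + (-576 + 64 + 288)*(1/46313) = 31943/7295 - 224*1/46313 = 31943/7295 - 224/46313 = 1477742079/337853335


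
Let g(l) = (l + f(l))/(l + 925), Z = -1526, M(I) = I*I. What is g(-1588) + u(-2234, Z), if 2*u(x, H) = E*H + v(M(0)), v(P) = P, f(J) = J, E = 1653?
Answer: -836198281/663 ≈ -1.2612e+6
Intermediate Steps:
M(I) = I**2
g(l) = 2*l/(925 + l) (g(l) = (l + l)/(l + 925) = (2*l)/(925 + l) = 2*l/(925 + l))
u(x, H) = 1653*H/2 (u(x, H) = (1653*H + 0**2)/2 = (1653*H + 0)/2 = (1653*H)/2 = 1653*H/2)
g(-1588) + u(-2234, Z) = 2*(-1588)/(925 - 1588) + (1653/2)*(-1526) = 2*(-1588)/(-663) - 1261239 = 2*(-1588)*(-1/663) - 1261239 = 3176/663 - 1261239 = -836198281/663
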